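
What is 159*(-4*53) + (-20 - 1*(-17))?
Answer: -33711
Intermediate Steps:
159*(-4*53) + (-20 - 1*(-17)) = 159*(-212) + (-20 + 17) = -33708 - 3 = -33711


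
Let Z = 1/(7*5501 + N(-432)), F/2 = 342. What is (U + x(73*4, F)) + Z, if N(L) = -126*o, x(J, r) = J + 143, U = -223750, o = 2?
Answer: -8542915324/38255 ≈ -2.2332e+5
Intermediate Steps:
F = 684 (F = 2*342 = 684)
x(J, r) = 143 + J
N(L) = -252 (N(L) = -126*2 = -252)
Z = 1/38255 (Z = 1/(7*5501 - 252) = 1/(38507 - 252) = 1/38255 ≈ 2.6140e-5)
(U + x(73*4, F)) + Z = (-223750 + (143 + 73*4)) + 1/38255 = (-223750 + (143 + 292)) + 1/38255 = (-223750 + 435) + 1/38255 = -223315 + 1/38255 = -8542915324/38255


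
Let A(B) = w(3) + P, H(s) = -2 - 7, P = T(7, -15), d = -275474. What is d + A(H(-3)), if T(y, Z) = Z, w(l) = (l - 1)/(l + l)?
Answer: -826466/3 ≈ -2.7549e+5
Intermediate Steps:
w(l) = (-1 + l)/(2*l) (w(l) = (-1 + l)/((2*l)) = (-1 + l)*(1/(2*l)) = (-1 + l)/(2*l))
P = -15
H(s) = -9
A(B) = -44/3 (A(B) = (½)*(-1 + 3)/3 - 15 = (½)*(⅓)*2 - 15 = ⅓ - 15 = -44/3)
d + A(H(-3)) = -275474 - 44/3 = -826466/3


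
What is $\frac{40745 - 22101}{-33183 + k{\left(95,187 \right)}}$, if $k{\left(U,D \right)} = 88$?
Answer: $- \frac{18644}{33095} \approx -0.56335$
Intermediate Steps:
$\frac{40745 - 22101}{-33183 + k{\left(95,187 \right)}} = \frac{40745 - 22101}{-33183 + 88} = \frac{40745 - 22101}{-33095} = 18644 \left(- \frac{1}{33095}\right) = - \frac{18644}{33095}$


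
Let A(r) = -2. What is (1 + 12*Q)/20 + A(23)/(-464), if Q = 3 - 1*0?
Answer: 2151/1160 ≈ 1.8543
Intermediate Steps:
Q = 3 (Q = 3 + 0 = 3)
(1 + 12*Q)/20 + A(23)/(-464) = (1 + 12*3)/20 - 2/(-464) = (1 + 36)*(1/20) - 2*(-1/464) = 37*(1/20) + 1/232 = 37/20 + 1/232 = 2151/1160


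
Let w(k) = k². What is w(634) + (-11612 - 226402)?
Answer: 163942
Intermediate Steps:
w(634) + (-11612 - 226402) = 634² + (-11612 - 226402) = 401956 - 238014 = 163942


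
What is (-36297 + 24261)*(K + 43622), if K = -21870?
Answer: -261807072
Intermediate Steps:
(-36297 + 24261)*(K + 43622) = (-36297 + 24261)*(-21870 + 43622) = -12036*21752 = -261807072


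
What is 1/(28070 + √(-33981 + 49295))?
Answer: 14035/393954793 - √15314/787909586 ≈ 3.5469e-5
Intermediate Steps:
1/(28070 + √(-33981 + 49295)) = 1/(28070 + √15314)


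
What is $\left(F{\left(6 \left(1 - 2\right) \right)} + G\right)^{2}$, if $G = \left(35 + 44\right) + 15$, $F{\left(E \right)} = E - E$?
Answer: $8836$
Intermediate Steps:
$F{\left(E \right)} = 0$
$G = 94$ ($G = 79 + 15 = 94$)
$\left(F{\left(6 \left(1 - 2\right) \right)} + G\right)^{2} = \left(0 + 94\right)^{2} = 94^{2} = 8836$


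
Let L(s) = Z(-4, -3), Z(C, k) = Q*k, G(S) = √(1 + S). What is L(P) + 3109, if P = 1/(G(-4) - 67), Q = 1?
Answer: 3106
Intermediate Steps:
P = 1/(-67 + I*√3) (P = 1/(√(1 - 4) - 67) = 1/(√(-3) - 67) = 1/(I*√3 - 67) = 1/(-67 + I*√3) ≈ -0.014915 - 0.00038559*I)
Z(C, k) = k (Z(C, k) = 1*k = k)
L(s) = -3
L(P) + 3109 = -3 + 3109 = 3106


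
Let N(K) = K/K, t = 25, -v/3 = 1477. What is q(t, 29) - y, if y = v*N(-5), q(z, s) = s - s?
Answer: 4431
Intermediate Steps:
v = -4431 (v = -3*1477 = -4431)
q(z, s) = 0
N(K) = 1
y = -4431 (y = -4431*1 = -4431)
q(t, 29) - y = 0 - 1*(-4431) = 0 + 4431 = 4431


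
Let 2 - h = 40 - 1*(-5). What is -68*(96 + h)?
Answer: -3604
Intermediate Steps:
h = -43 (h = 2 - (40 - 1*(-5)) = 2 - (40 + 5) = 2 - 1*45 = 2 - 45 = -43)
-68*(96 + h) = -68*(96 - 43) = -68*53 = -3604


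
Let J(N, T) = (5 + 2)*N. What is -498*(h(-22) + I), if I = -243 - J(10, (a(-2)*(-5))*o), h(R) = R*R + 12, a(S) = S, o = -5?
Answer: -91134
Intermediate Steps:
J(N, T) = 7*N
h(R) = 12 + R² (h(R) = R² + 12 = 12 + R²)
I = -313 (I = -243 - 7*10 = -243 - 1*70 = -243 - 70 = -313)
-498*(h(-22) + I) = -498*((12 + (-22)²) - 313) = -498*((12 + 484) - 313) = -498*(496 - 313) = -498*183 = -91134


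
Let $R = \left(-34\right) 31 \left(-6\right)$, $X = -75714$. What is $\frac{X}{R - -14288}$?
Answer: $- \frac{37857}{10306} \approx -3.6733$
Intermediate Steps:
$R = 6324$ ($R = \left(-1054\right) \left(-6\right) = 6324$)
$\frac{X}{R - -14288} = - \frac{75714}{6324 - -14288} = - \frac{75714}{6324 + 14288} = - \frac{75714}{20612} = \left(-75714\right) \frac{1}{20612} = - \frac{37857}{10306}$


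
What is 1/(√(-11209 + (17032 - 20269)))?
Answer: -I*√14446/14446 ≈ -0.00832*I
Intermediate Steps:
1/(√(-11209 + (17032 - 20269))) = 1/(√(-11209 - 3237)) = 1/(√(-14446)) = 1/(I*√14446) = -I*√14446/14446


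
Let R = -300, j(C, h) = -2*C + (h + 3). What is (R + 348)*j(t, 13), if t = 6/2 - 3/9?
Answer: 512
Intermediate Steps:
t = 8/3 (t = 6*(½) - 3*⅑ = 3 - ⅓ = 8/3 ≈ 2.6667)
j(C, h) = 3 + h - 2*C (j(C, h) = -2*C + (3 + h) = 3 + h - 2*C)
(R + 348)*j(t, 13) = (-300 + 348)*(3 + 13 - 2*8/3) = 48*(3 + 13 - 16/3) = 48*(32/3) = 512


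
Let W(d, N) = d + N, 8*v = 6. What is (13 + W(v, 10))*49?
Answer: 4655/4 ≈ 1163.8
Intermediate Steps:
v = 3/4 (v = (1/8)*6 = 3/4 ≈ 0.75000)
W(d, N) = N + d
(13 + W(v, 10))*49 = (13 + (10 + 3/4))*49 = (13 + 43/4)*49 = (95/4)*49 = 4655/4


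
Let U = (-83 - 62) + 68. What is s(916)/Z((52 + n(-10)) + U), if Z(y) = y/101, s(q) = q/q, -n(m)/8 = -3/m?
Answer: -505/137 ≈ -3.6861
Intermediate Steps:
n(m) = 24/m (n(m) = -(-24)/m = 24/m)
U = -77 (U = -145 + 68 = -77)
s(q) = 1
Z(y) = y/101 (Z(y) = y*(1/101) = y/101)
s(916)/Z((52 + n(-10)) + U) = 1/(((52 + 24/(-10)) - 77)/101) = 1/(((52 + 24*(-⅒)) - 77)/101) = 1/(((52 - 12/5) - 77)/101) = 1/((248/5 - 77)/101) = 1/((1/101)*(-137/5)) = 1/(-137/505) = 1*(-505/137) = -505/137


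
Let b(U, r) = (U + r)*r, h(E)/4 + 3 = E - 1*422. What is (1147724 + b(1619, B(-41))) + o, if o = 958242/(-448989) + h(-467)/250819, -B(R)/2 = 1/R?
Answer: 3812023113195348628/3321153823103 ≈ 1.1478e+6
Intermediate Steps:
h(E) = -1700 + 4*E (h(E) = -12 + 4*(E - 1*422) = -12 + 4*(E - 422) = -12 + 4*(-422 + E) = -12 + (-1688 + 4*E) = -1700 + 4*E)
B(R) = -2/R
b(U, r) = r*(U + r)
o = -4244689350/1975701263 (o = 958242/(-448989) + (-1700 + 4*(-467))/250819 = 958242*(-1/448989) + (-1700 - 1868)*(1/250819) = -319414/149663 - 3568*1/250819 = -319414/149663 - 3568/250819 = -4244689350/1975701263 ≈ -2.1484)
(1147724 + b(1619, B(-41))) + o = (1147724 + (-2/(-41))*(1619 - 2/(-41))) - 4244689350/1975701263 = (1147724 + (-2*(-1/41))*(1619 - 2*(-1/41))) - 4244689350/1975701263 = (1147724 + 2*(1619 + 2/41)/41) - 4244689350/1975701263 = (1147724 + (2/41)*(66381/41)) - 4244689350/1975701263 = (1147724 + 132762/1681) - 4244689350/1975701263 = 1929456806/1681 - 4244689350/1975701263 = 3812023113195348628/3321153823103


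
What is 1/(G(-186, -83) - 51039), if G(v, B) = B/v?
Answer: -186/9493171 ≈ -1.9593e-5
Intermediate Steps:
1/(G(-186, -83) - 51039) = 1/(-83/(-186) - 51039) = 1/(-83*(-1/186) - 51039) = 1/(83/186 - 51039) = 1/(-9493171/186) = -186/9493171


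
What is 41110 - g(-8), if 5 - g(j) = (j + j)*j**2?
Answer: 40081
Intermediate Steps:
g(j) = 5 - 2*j**3 (g(j) = 5 - (j + j)*j**2 = 5 - 2*j*j**2 = 5 - 2*j**3)
41110 - g(-8) = 41110 - (5 - 2*(-8)**3) = 41110 - (5 - 2*(-512)) = 41110 - (5 + 1024) = 41110 - 1*1029 = 41110 - 1029 = 40081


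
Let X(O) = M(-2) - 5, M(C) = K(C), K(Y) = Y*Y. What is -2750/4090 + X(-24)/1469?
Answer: -404384/600821 ≈ -0.67305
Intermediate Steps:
K(Y) = Y**2
M(C) = C**2
X(O) = -1 (X(O) = (-2)**2 - 5 = 4 - 5 = -1)
-2750/4090 + X(-24)/1469 = -2750/4090 - 1/1469 = -2750*1/4090 - 1*1/1469 = -275/409 - 1/1469 = -404384/600821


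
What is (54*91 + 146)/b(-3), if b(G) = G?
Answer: -5060/3 ≈ -1686.7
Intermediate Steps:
(54*91 + 146)/b(-3) = (54*91 + 146)/(-3) = (4914 + 146)*(-1/3) = 5060*(-1/3) = -5060/3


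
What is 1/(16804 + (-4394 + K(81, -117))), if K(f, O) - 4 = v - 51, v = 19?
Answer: 1/12382 ≈ 8.0762e-5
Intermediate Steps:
K(f, O) = -28 (K(f, O) = 4 + (19 - 51) = 4 - 32 = -28)
1/(16804 + (-4394 + K(81, -117))) = 1/(16804 + (-4394 - 28)) = 1/(16804 - 4422) = 1/12382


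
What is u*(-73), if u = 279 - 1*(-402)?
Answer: -49713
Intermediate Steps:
u = 681 (u = 279 + 402 = 681)
u*(-73) = 681*(-73) = -49713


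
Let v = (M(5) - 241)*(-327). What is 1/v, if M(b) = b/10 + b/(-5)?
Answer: 2/157941 ≈ 1.2663e-5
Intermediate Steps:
M(b) = -b/10 (M(b) = b*(1/10) + b*(-1/5) = b/10 - b/5 = -b/10)
v = 157941/2 (v = (-1/10*5 - 241)*(-327) = (-1/2 - 241)*(-327) = -483/2*(-327) = 157941/2 ≈ 78971.)
1/v = 1/(157941/2) = 2/157941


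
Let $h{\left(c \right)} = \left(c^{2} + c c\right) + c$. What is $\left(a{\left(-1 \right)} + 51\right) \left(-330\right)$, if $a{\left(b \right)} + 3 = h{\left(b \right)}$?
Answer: $-16170$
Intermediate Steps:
$h{\left(c \right)} = c + 2 c^{2}$ ($h{\left(c \right)} = \left(c^{2} + c^{2}\right) + c = 2 c^{2} + c = c + 2 c^{2}$)
$a{\left(b \right)} = -3 + b \left(1 + 2 b\right)$
$\left(a{\left(-1 \right)} + 51\right) \left(-330\right) = \left(\left(-3 - \left(1 + 2 \left(-1\right)\right)\right) + 51\right) \left(-330\right) = \left(\left(-3 - \left(1 - 2\right)\right) + 51\right) \left(-330\right) = \left(\left(-3 - -1\right) + 51\right) \left(-330\right) = \left(\left(-3 + 1\right) + 51\right) \left(-330\right) = \left(-2 + 51\right) \left(-330\right) = 49 \left(-330\right) = -16170$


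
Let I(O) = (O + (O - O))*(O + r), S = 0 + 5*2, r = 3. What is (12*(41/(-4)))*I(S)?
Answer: -15990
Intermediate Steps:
S = 10 (S = 0 + 10 = 10)
I(O) = O*(3 + O) (I(O) = (O + (O - O))*(O + 3) = (O + 0)*(3 + O) = O*(3 + O))
(12*(41/(-4)))*I(S) = (12*(41/(-4)))*(10*(3 + 10)) = (12*(41*(-¼)))*(10*13) = (12*(-41/4))*130 = -123*130 = -15990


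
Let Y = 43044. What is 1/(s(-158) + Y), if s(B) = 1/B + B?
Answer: 158/6775987 ≈ 2.3318e-5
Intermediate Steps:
s(B) = B + 1/B
1/(s(-158) + Y) = 1/((-158 + 1/(-158)) + 43044) = 1/((-158 - 1/158) + 43044) = 1/(-24965/158 + 43044) = 1/(6775987/158) = 158/6775987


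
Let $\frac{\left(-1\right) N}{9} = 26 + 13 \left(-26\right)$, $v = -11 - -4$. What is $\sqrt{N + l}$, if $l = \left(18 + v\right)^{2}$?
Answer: $\sqrt{2929} \approx 54.12$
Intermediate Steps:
$v = -7$ ($v = -11 + 4 = -7$)
$l = 121$ ($l = \left(18 - 7\right)^{2} = 11^{2} = 121$)
$N = 2808$ ($N = - 9 \left(26 + 13 \left(-26\right)\right) = - 9 \left(26 - 338\right) = \left(-9\right) \left(-312\right) = 2808$)
$\sqrt{N + l} = \sqrt{2808 + 121} = \sqrt{2929}$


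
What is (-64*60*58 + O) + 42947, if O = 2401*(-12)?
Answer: -208585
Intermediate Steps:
O = -28812
(-64*60*58 + O) + 42947 = (-64*60*58 - 28812) + 42947 = (-3840*58 - 28812) + 42947 = (-222720 - 28812) + 42947 = -251532 + 42947 = -208585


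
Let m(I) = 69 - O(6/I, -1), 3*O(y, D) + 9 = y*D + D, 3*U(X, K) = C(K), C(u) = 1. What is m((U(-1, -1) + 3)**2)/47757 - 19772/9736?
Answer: -8845738258/4359020175 ≈ -2.0293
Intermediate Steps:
U(X, K) = 1/3 (U(X, K) = (1/3)*1 = 1/3)
O(y, D) = -3 + D/3 + D*y/3 (O(y, D) = -3 + (y*D + D)/3 = -3 + (D*y + D)/3 = -3 + (D + D*y)/3 = -3 + (D/3 + D*y/3) = -3 + D/3 + D*y/3)
m(I) = 217/3 + 2/I (m(I) = 69 - (-3 + (1/3)*(-1) + (1/3)*(-1)*(6/I)) = 69 - (-3 - 1/3 - 2/I) = 69 - (-10/3 - 2/I) = 69 + (10/3 + 2/I) = 217/3 + 2/I)
m((U(-1, -1) + 3)**2)/47757 - 19772/9736 = (217/3 + 2/((1/3 + 3)**2))/47757 - 19772/9736 = (217/3 + 2/((10/3)**2))*(1/47757) - 19772*1/9736 = (217/3 + 2/(100/9))*(1/47757) - 4943/2434 = (217/3 + 2*(9/100))*(1/47757) - 4943/2434 = (217/3 + 9/50)*(1/47757) - 4943/2434 = (10877/150)*(1/47757) - 4943/2434 = 10877/7163550 - 4943/2434 = -8845738258/4359020175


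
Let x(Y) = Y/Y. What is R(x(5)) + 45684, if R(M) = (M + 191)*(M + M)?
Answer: 46068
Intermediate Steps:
x(Y) = 1
R(M) = 2*M*(191 + M) (R(M) = (191 + M)*(2*M) = 2*M*(191 + M))
R(x(5)) + 45684 = 2*1*(191 + 1) + 45684 = 2*1*192 + 45684 = 384 + 45684 = 46068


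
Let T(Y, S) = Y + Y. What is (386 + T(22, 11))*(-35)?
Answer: -15050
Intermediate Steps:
T(Y, S) = 2*Y
(386 + T(22, 11))*(-35) = (386 + 2*22)*(-35) = (386 + 44)*(-35) = 430*(-35) = -15050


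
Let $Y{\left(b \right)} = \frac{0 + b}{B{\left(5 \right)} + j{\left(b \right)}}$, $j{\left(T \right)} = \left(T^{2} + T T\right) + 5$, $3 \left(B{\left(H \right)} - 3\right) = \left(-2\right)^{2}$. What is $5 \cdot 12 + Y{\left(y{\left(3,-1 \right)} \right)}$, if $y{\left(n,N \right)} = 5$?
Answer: $\frac{10695}{178} \approx 60.084$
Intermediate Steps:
$B{\left(H \right)} = \frac{13}{3}$ ($B{\left(H \right)} = 3 + \frac{\left(-2\right)^{2}}{3} = 3 + \frac{1}{3} \cdot 4 = 3 + \frac{4}{3} = \frac{13}{3}$)
$j{\left(T \right)} = 5 + 2 T^{2}$ ($j{\left(T \right)} = \left(T^{2} + T^{2}\right) + 5 = 2 T^{2} + 5 = 5 + 2 T^{2}$)
$Y{\left(b \right)} = \frac{b}{\frac{28}{3} + 2 b^{2}}$ ($Y{\left(b \right)} = \frac{0 + b}{\frac{13}{3} + \left(5 + 2 b^{2}\right)} = \frac{b}{\frac{28}{3} + 2 b^{2}}$)
$5 \cdot 12 + Y{\left(y{\left(3,-1 \right)} \right)} = 5 \cdot 12 + \frac{3}{2} \cdot 5 \frac{1}{14 + 3 \cdot 5^{2}} = 60 + \frac{3}{2} \cdot 5 \frac{1}{14 + 3 \cdot 25} = 60 + \frac{3}{2} \cdot 5 \frac{1}{14 + 75} = 60 + \frac{3}{2} \cdot 5 \cdot \frac{1}{89} = 60 + \frac{15}{178} = \frac{10695}{178}$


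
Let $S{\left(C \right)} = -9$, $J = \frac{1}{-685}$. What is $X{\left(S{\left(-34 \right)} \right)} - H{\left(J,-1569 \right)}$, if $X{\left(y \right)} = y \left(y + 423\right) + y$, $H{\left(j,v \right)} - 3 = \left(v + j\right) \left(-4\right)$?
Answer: $- \frac{6859594}{685} \approx -10014.0$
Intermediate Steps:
$J = - \frac{1}{685} \approx -0.0014599$
$H{\left(j,v \right)} = 3 - 4 j - 4 v$ ($H{\left(j,v \right)} = 3 + \left(v + j\right) \left(-4\right) = 3 + \left(j + v\right) \left(-4\right) = 3 - \left(4 j + 4 v\right) = 3 - 4 j - 4 v$)
$X{\left(y \right)} = y + y \left(423 + y\right)$ ($X{\left(y \right)} = y \left(423 + y\right) + y = y + y \left(423 + y\right)$)
$X{\left(S{\left(-34 \right)} \right)} - H{\left(J,-1569 \right)} = - 9 \left(424 - 9\right) - \left(3 - - \frac{4}{685} - -6276\right) = \left(-9\right) 415 - \left(3 + \frac{4}{685} + 6276\right) = -3735 - \frac{4301119}{685} = - \frac{6859594}{685}$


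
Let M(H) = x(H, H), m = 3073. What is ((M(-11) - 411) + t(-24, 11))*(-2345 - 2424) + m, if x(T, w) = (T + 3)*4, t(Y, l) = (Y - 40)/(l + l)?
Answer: 23425748/11 ≈ 2.1296e+6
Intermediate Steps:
t(Y, l) = (-40 + Y)/(2*l) (t(Y, l) = (-40 + Y)/((2*l)) = (-40 + Y)*(1/(2*l)) = (-40 + Y)/(2*l))
x(T, w) = 12 + 4*T (x(T, w) = (3 + T)*4 = 12 + 4*T)
M(H) = 12 + 4*H
((M(-11) - 411) + t(-24, 11))*(-2345 - 2424) + m = (((12 + 4*(-11)) - 411) + (½)*(-40 - 24)/11)*(-2345 - 2424) + 3073 = (((12 - 44) - 411) + (½)*(1/11)*(-64))*(-4769) + 3073 = ((-32 - 411) - 32/11)*(-4769) + 3073 = (-443 - 32/11)*(-4769) + 3073 = -4905/11*(-4769) + 3073 = 23391945/11 + 3073 = 23425748/11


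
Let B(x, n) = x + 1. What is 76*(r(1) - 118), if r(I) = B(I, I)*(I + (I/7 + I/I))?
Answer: -60496/7 ≈ -8642.3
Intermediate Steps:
B(x, n) = 1 + x
r(I) = (1 + I)*(1 + 8*I/7) (r(I) = (1 + I)*(I + (I/7 + I/I)) = (1 + I)*(I + (I*(⅐) + 1)) = (1 + I)*(I + (I/7 + 1)) = (1 + I)*(I + (1 + I/7)) = (1 + I)*(1 + 8*I/7))
76*(r(1) - 118) = 76*((1 + 1)*(7 + 8*1)/7 - 118) = 76*((⅐)*2*(7 + 8) - 118) = 76*((⅐)*2*15 - 118) = 76*(30/7 - 118) = 76*(-796/7) = -60496/7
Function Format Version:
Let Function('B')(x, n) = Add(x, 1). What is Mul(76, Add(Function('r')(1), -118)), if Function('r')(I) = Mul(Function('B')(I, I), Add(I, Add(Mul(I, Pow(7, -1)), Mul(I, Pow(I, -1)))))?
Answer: Rational(-60496, 7) ≈ -8642.3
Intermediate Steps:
Function('B')(x, n) = Add(1, x)
Function('r')(I) = Mul(Add(1, I), Add(1, Mul(Rational(8, 7), I))) (Function('r')(I) = Mul(Add(1, I), Add(I, Add(Mul(I, Pow(7, -1)), Mul(I, Pow(I, -1))))) = Mul(Add(1, I), Add(I, Add(Mul(I, Rational(1, 7)), 1))) = Mul(Add(1, I), Add(I, Add(Mul(Rational(1, 7), I), 1))) = Mul(Add(1, I), Add(I, Add(1, Mul(Rational(1, 7), I)))) = Mul(Add(1, I), Add(1, Mul(Rational(8, 7), I))))
Mul(76, Add(Function('r')(1), -118)) = Mul(76, Add(Mul(Rational(1, 7), Add(1, 1), Add(7, Mul(8, 1))), -118)) = Mul(76, Add(Mul(Rational(1, 7), 2, Add(7, 8)), -118)) = Mul(76, Add(Mul(Rational(1, 7), 2, 15), -118)) = Mul(76, Add(Rational(30, 7), -118)) = Mul(76, Rational(-796, 7)) = Rational(-60496, 7)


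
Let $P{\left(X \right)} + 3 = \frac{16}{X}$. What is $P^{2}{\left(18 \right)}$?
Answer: $\frac{361}{81} \approx 4.4568$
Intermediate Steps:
$P{\left(X \right)} = -3 + \frac{16}{X}$
$P^{2}{\left(18 \right)} = \left(-3 + \frac{16}{18}\right)^{2} = \left(-3 + 16 \cdot \frac{1}{18}\right)^{2} = \left(-3 + \frac{8}{9}\right)^{2} = \left(- \frac{19}{9}\right)^{2} = \frac{361}{81}$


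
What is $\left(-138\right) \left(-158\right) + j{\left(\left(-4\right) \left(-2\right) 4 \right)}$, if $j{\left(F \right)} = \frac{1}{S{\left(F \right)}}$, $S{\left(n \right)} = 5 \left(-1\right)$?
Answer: $\frac{109019}{5} \approx 21804.0$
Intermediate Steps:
$S{\left(n \right)} = -5$
$j{\left(F \right)} = - \frac{1}{5}$ ($j{\left(F \right)} = \frac{1}{-5} = - \frac{1}{5}$)
$\left(-138\right) \left(-158\right) + j{\left(\left(-4\right) \left(-2\right) 4 \right)} = \left(-138\right) \left(-158\right) - \frac{1}{5} = 21804 - \frac{1}{5} = \frac{109019}{5}$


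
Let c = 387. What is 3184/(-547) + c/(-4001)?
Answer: -12950873/2188547 ≈ -5.9176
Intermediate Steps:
3184/(-547) + c/(-4001) = 3184/(-547) + 387/(-4001) = 3184*(-1/547) + 387*(-1/4001) = -3184/547 - 387/4001 = -12950873/2188547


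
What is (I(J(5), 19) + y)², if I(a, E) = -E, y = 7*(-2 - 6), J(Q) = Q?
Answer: 5625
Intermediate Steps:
y = -56 (y = 7*(-8) = -56)
(I(J(5), 19) + y)² = (-1*19 - 56)² = (-19 - 56)² = (-75)² = 5625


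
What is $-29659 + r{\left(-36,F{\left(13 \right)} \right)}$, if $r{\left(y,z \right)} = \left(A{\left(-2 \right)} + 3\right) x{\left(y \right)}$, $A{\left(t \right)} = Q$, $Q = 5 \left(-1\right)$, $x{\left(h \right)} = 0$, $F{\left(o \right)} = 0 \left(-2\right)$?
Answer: $-29659$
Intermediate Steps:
$F{\left(o \right)} = 0$
$Q = -5$
$A{\left(t \right)} = -5$
$r{\left(y,z \right)} = 0$ ($r{\left(y,z \right)} = \left(-5 + 3\right) 0 = \left(-2\right) 0 = 0$)
$-29659 + r{\left(-36,F{\left(13 \right)} \right)} = -29659 + 0 = -29659$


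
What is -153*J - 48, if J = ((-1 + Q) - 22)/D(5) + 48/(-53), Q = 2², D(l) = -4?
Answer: -134871/212 ≈ -636.18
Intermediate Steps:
Q = 4
J = 815/212 (J = ((-1 + 4) - 22)/(-4) + 48/(-53) = (3 - 22)*(-¼) + 48*(-1/53) = -19*(-¼) - 48/53 = 19/4 - 48/53 = 815/212 ≈ 3.8443)
-153*J - 48 = -153*815/212 - 48 = -124695/212 - 48 = -134871/212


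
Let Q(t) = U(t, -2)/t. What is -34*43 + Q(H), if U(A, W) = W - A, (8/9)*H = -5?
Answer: -65819/45 ≈ -1462.6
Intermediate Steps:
H = -45/8 (H = (9/8)*(-5) = -45/8 ≈ -5.6250)
Q(t) = (-2 - t)/t
-34*43 + Q(H) = -34*43 + (-2 - 1*(-45/8))/(-45/8) = -1462 - 8*(-2 + 45/8)/45 = -1462 - 8/45*29/8 = -1462 - 29/45 = -65819/45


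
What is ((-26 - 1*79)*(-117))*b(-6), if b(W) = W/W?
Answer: 12285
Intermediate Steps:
b(W) = 1
((-26 - 1*79)*(-117))*b(-6) = ((-26 - 1*79)*(-117))*1 = ((-26 - 79)*(-117))*1 = -105*(-117)*1 = 12285*1 = 12285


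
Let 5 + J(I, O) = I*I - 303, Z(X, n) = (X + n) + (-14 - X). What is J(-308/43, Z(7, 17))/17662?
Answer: -237314/16328519 ≈ -0.014534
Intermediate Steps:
Z(X, n) = -14 + n
J(I, O) = -308 + I² (J(I, O) = -5 + (I*I - 303) = -5 + (I² - 303) = -5 + (-303 + I²) = -308 + I²)
J(-308/43, Z(7, 17))/17662 = (-308 + (-308/43)²)/17662 = (-308 + (-308*1/43)²)*(1/17662) = (-308 + (-308/43)²)*(1/17662) = (-308 + 94864/1849)*(1/17662) = -474628/1849*1/17662 = -237314/16328519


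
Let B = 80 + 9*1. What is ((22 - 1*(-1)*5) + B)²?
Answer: 13456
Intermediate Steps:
B = 89 (B = 80 + 9 = 89)
((22 - 1*(-1)*5) + B)² = ((22 - 1*(-1)*5) + 89)² = ((22 - (-1)*5) + 89)² = ((22 - 1*(-5)) + 89)² = ((22 + 5) + 89)² = (27 + 89)² = 116² = 13456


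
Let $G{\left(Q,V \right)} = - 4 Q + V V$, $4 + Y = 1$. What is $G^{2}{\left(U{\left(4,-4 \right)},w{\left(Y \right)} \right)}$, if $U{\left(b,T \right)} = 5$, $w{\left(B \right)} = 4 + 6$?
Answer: $6400$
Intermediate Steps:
$Y = -3$ ($Y = -4 + 1 = -3$)
$w{\left(B \right)} = 10$
$G{\left(Q,V \right)} = V^{2} - 4 Q$ ($G{\left(Q,V \right)} = - 4 Q + V^{2} = V^{2} - 4 Q$)
$G^{2}{\left(U{\left(4,-4 \right)},w{\left(Y \right)} \right)} = \left(10^{2} - 20\right)^{2} = \left(100 - 20\right)^{2} = 80^{2} = 6400$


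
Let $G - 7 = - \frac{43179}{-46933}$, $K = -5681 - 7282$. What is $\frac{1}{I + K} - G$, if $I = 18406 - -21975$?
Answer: $- \frac{10191497847}{1286808994} \approx -7.92$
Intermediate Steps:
$K = -12963$
$I = 40381$ ($I = 18406 + 21975 = 40381$)
$G = \frac{371710}{46933}$ ($G = 7 - \frac{43179}{-46933} = 7 - - \frac{43179}{46933} = 7 + \frac{43179}{46933} = \frac{371710}{46933} \approx 7.92$)
$\frac{1}{I + K} - G = \frac{1}{40381 - 12963} - \frac{371710}{46933} = \frac{1}{27418} - \frac{371710}{46933} = - \frac{10191497847}{1286808994}$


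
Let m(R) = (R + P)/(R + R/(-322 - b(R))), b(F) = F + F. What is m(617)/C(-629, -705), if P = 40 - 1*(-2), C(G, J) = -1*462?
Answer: -512702/221629485 ≈ -0.0023133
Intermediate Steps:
b(F) = 2*F
C(G, J) = -462
P = 42 (P = 40 + 2 = 42)
m(R) = (42 + R)/(R + R/(-322 - 2*R)) (m(R) = (R + 42)/(R + R/(-322 - 2*R)) = (42 + R)/(R + R/(-322 - 2*R)))
m(617)/C(-629, -705) = (2*(6762 + 617² + 203*617)/(617*(321 + 2*617)))/(-462) = (2*(1/617)*(6762 + 380689 + 125251)/(321 + 1234))*(-1/462) = (2*(1/617)*512702/1555)*(-1/462) = (2*(1/617)*(1/1555)*512702)*(-1/462) = (1025404/959435)*(-1/462) = -512702/221629485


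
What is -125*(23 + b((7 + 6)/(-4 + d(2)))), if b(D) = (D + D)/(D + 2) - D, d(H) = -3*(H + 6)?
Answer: -3440375/1204 ≈ -2857.5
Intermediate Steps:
d(H) = -18 - 3*H (d(H) = -3*(6 + H) = -18 - 3*H)
b(D) = -D + 2*D/(2 + D) (b(D) = (2*D)/(2 + D) - D = 2*D/(2 + D) - D = -D + 2*D/(2 + D))
-125*(23 + b((7 + 6)/(-4 + d(2)))) = -125*(23 - ((7 + 6)/(-4 + (-18 - 3*2)))**2/(2 + (7 + 6)/(-4 + (-18 - 3*2)))) = -125*(23 - (13/(-4 + (-18 - 6)))**2/(2 + 13/(-4 + (-18 - 6)))) = -125*(23 - (13/(-4 - 24))**2/(2 + 13/(-4 - 24))) = -125*(23 - (13/(-28))**2/(2 + 13/(-28))) = -125*(23 - (13*(-1/28))**2/(2 + 13*(-1/28))) = -125*(23 - (-13/28)**2/(2 - 13/28)) = -125*(23 - 1*169/784/43/28) = -125*(23 - 1*169/784*28/43) = -125*(23 - 169/1204) = -125*27523/1204 = -3440375/1204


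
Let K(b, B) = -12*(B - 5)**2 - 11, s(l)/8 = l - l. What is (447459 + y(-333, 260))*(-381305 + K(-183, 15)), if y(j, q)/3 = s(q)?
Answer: -171160226844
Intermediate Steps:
s(l) = 0 (s(l) = 8*(l - l) = 8*0 = 0)
y(j, q) = 0 (y(j, q) = 3*0 = 0)
K(b, B) = -11 - 12*(-5 + B)**2 (K(b, B) = -12*(-5 + B)**2 - 11 = -11 - 12*(-5 + B)**2)
(447459 + y(-333, 260))*(-381305 + K(-183, 15)) = (447459 + 0)*(-381305 + (-11 - 12*(-5 + 15)**2)) = 447459*(-381305 + (-11 - 12*10**2)) = 447459*(-381305 + (-11 - 12*100)) = 447459*(-381305 + (-11 - 1200)) = 447459*(-381305 - 1211) = 447459*(-382516) = -171160226844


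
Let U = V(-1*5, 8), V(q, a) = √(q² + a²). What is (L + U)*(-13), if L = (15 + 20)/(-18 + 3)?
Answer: 91/3 - 13*√89 ≈ -92.308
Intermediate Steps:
V(q, a) = √(a² + q²)
U = √89 (U = √(8² + (-1*5)²) = √(64 + (-5)²) = √(64 + 25) = √89 ≈ 9.4340)
L = -7/3 (L = 35/(-15) = 35*(-1/15) = -7/3 ≈ -2.3333)
(L + U)*(-13) = (-7/3 + √89)*(-13) = 91/3 - 13*√89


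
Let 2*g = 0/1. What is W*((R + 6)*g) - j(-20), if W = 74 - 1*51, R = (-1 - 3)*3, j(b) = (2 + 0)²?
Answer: -4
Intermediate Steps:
j(b) = 4 (j(b) = 2² = 4)
g = 0 (g = (0/1)/2 = (0*1)/2 = (½)*0 = 0)
R = -12 (R = -4*3 = -12)
W = 23 (W = 74 - 51 = 23)
W*((R + 6)*g) - j(-20) = 23*((-12 + 6)*0) - 1*4 = 23*(-6*0) - 4 = 23*0 - 4 = 0 - 4 = -4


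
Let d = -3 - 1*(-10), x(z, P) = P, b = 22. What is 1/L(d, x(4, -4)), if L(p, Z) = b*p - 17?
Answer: 1/137 ≈ 0.0072993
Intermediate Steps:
d = 7 (d = -3 + 10 = 7)
L(p, Z) = -17 + 22*p (L(p, Z) = 22*p - 17 = -17 + 22*p)
1/L(d, x(4, -4)) = 1/(-17 + 22*7) = 1/(-17 + 154) = 1/137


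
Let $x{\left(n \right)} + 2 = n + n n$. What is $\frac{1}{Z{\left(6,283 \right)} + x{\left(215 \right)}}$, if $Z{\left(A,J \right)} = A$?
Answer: $\frac{1}{46444} \approx 2.1531 \cdot 10^{-5}$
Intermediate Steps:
$x{\left(n \right)} = -2 + n + n^{2}$ ($x{\left(n \right)} = -2 + \left(n + n n\right) = -2 + \left(n + n^{2}\right) = -2 + n + n^{2}$)
$\frac{1}{Z{\left(6,283 \right)} + x{\left(215 \right)}} = \frac{1}{6 + \left(-2 + 215 + 215^{2}\right)} = \frac{1}{6 + \left(-2 + 215 + 46225\right)} = \frac{1}{6 + 46438} = \frac{1}{46444}$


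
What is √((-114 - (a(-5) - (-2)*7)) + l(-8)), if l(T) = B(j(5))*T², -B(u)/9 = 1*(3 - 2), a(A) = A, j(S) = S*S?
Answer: I*√699 ≈ 26.439*I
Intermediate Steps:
j(S) = S²
B(u) = -9 (B(u) = -9*(3 - 2) = -9)
l(T) = -9*T²
√((-114 - (a(-5) - (-2)*7)) + l(-8)) = √((-114 - (-5 - (-2)*7)) - 9*(-8)²) = √((-114 - (-5 - 1*(-14))) - 9*64) = √((-114 - (-5 + 14)) - 576) = √((-114 - 1*9) - 576) = √((-114 - 9) - 576) = √(-123 - 576) = √(-699) = I*√699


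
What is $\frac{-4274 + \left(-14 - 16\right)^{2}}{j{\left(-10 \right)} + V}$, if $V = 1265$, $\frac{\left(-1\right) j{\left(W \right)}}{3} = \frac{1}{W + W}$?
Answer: $- \frac{67480}{25303} \approx -2.6669$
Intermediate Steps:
$j{\left(W \right)} = - \frac{3}{2 W}$ ($j{\left(W \right)} = - \frac{3}{W + W} = - \frac{3}{2 W}$)
$\frac{-4274 + \left(-14 - 16\right)^{2}}{j{\left(-10 \right)} + V} = \frac{-4274 + \left(-14 - 16\right)^{2}}{- \frac{3}{2 \left(-10\right)} + 1265} = \frac{-4274 + \left(-30\right)^{2}}{\left(- \frac{3}{2}\right) \left(- \frac{1}{10}\right) + 1265} = \frac{-4274 + 900}{\frac{3}{20} + 1265} = - \frac{3374}{\frac{25303}{20}} = \left(-3374\right) \frac{20}{25303} = - \frac{67480}{25303}$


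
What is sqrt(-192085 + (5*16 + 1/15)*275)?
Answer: 10*I*sqrt(15306)/3 ≈ 412.39*I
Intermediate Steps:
sqrt(-192085 + (5*16 + 1/15)*275) = sqrt(-192085 + (80 + 1/15)*275) = sqrt(-192085 + (1201/15)*275) = sqrt(-192085 + 66055/3) = sqrt(-510200/3) = 10*I*sqrt(15306)/3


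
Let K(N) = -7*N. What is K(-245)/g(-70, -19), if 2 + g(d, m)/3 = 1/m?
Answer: -32585/117 ≈ -278.50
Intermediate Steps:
g(d, m) = -6 + 3/m
K(-245)/g(-70, -19) = (-7*(-245))/(-6 + 3/(-19)) = 1715/(-6 + 3*(-1/19)) = 1715/(-6 - 3/19) = 1715/(-117/19) = 1715*(-19/117) = -32585/117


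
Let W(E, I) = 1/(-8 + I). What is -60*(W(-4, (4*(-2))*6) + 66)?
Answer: -55425/14 ≈ -3958.9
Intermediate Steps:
-60*(W(-4, (4*(-2))*6) + 66) = -60*(1/(-8 + (4*(-2))*6) + 66) = -60*(1/(-8 - 8*6) + 66) = -60*(1/(-8 - 48) + 66) = -60*(1/(-56) + 66) = -60*(-1/56 + 66) = -60*3695/56 = -55425/14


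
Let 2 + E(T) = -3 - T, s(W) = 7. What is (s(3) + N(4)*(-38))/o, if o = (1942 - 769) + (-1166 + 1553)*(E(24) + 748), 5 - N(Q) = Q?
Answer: -31/279426 ≈ -0.00011094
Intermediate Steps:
N(Q) = 5 - Q
E(T) = -5 - T (E(T) = -2 + (-3 - T) = -5 - T)
o = 279426 (o = (1942 - 769) + (-1166 + 1553)*((-5 - 1*24) + 748) = 1173 + 387*((-5 - 24) + 748) = 1173 + 387*(-29 + 748) = 1173 + 387*719 = 1173 + 278253 = 279426)
(s(3) + N(4)*(-38))/o = (7 + (5 - 1*4)*(-38))/279426 = (7 + (5 - 4)*(-38))*(1/279426) = (7 + 1*(-38))*(1/279426) = (7 - 38)*(1/279426) = -31*1/279426 = -31/279426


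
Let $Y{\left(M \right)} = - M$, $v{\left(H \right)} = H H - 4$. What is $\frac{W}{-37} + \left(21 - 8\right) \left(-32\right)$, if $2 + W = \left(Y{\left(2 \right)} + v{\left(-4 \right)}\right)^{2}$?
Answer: $- \frac{15490}{37} \approx -418.65$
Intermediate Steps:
$v{\left(H \right)} = -4 + H^{2}$ ($v{\left(H \right)} = H^{2} - 4 = -4 + H^{2}$)
$W = 98$ ($W = -2 + \left(\left(-1\right) 2 - \left(4 - \left(-4\right)^{2}\right)\right)^{2} = -2 + \left(-2 + \left(-4 + 16\right)\right)^{2} = -2 + \left(-2 + 12\right)^{2} = -2 + 10^{2} = -2 + 100 = 98$)
$\frac{W}{-37} + \left(21 - 8\right) \left(-32\right) = \frac{98}{-37} + \left(21 - 8\right) \left(-32\right) = 98 \left(- \frac{1}{37}\right) + \left(21 - 8\right) \left(-32\right) = - \frac{98}{37} + 13 \left(-32\right) = - \frac{98}{37} - 416 = - \frac{15490}{37}$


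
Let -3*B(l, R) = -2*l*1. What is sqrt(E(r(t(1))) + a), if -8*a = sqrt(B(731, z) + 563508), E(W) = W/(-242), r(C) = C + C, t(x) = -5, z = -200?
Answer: sqrt(720 - 726*sqrt(5075958))/132 ≈ 9.6868*I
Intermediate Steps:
B(l, R) = 2*l/3 (B(l, R) = -(-2*l)/3 = -(-2)*l/3 = 2*l/3)
r(C) = 2*C
E(W) = -W/242 (E(W) = W*(-1/242) = -W/242)
a = -sqrt(5075958)/24 (a = -sqrt((2/3)*731 + 563508)/8 = -sqrt(1462/3 + 563508)/8 = -sqrt(5075958)/24 ≈ -93.875)
sqrt(E(r(t(1))) + a) = sqrt(-(-5)/121 - sqrt(5075958)/24) = sqrt(-1/242*(-10) - sqrt(5075958)/24) = sqrt(5/121 - sqrt(5075958)/24)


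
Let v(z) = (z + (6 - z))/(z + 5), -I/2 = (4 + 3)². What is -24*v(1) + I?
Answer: -122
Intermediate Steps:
I = -98 (I = -2*(4 + 3)² = -2*7² = -2*49 = -98)
v(z) = 6/(5 + z)
-24*v(1) + I = -144/(5 + 1) - 98 = -144/6 - 98 = -24*1 - 98 = -24 - 98 = -122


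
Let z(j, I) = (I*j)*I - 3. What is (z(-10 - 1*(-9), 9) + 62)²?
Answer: 484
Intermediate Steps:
z(j, I) = -3 + j*I² (z(j, I) = j*I² - 3 = -3 + j*I²)
(z(-10 - 1*(-9), 9) + 62)² = ((-3 + (-10 - 1*(-9))*9²) + 62)² = ((-3 + (-10 + 9)*81) + 62)² = ((-3 - 1*81) + 62)² = ((-3 - 81) + 62)² = (-84 + 62)² = (-22)² = 484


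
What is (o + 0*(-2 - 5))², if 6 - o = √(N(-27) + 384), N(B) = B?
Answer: (6 - √357)² ≈ 166.27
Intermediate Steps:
o = 6 - √357 (o = 6 - √(-27 + 384) = 6 - √357 ≈ -12.894)
(o + 0*(-2 - 5))² = ((6 - √357) + 0*(-2 - 5))² = ((6 - √357) + 0*(-7))² = ((6 - √357) + 0)² = (6 - √357)²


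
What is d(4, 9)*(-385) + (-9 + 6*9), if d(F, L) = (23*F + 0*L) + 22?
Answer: -43845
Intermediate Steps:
d(F, L) = 22 + 23*F (d(F, L) = (23*F + 0) + 22 = 23*F + 22 = 22 + 23*F)
d(4, 9)*(-385) + (-9 + 6*9) = (22 + 23*4)*(-385) + (-9 + 6*9) = (22 + 92)*(-385) + (-9 + 54) = 114*(-385) + 45 = -43890 + 45 = -43845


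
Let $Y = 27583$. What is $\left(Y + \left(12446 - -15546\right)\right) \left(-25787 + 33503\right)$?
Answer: $428816700$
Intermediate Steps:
$\left(Y + \left(12446 - -15546\right)\right) \left(-25787 + 33503\right) = \left(27583 + \left(12446 - -15546\right)\right) \left(-25787 + 33503\right) = \left(27583 + \left(12446 + 15546\right)\right) 7716 = \left(27583 + 27992\right) 7716 = 55575 \cdot 7716 = 428816700$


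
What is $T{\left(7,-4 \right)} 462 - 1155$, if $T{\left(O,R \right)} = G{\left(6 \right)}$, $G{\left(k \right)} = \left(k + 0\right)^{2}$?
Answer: $15477$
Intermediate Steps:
$G{\left(k \right)} = k^{2}$
$T{\left(O,R \right)} = 36$ ($T{\left(O,R \right)} = 6^{2} = 36$)
$T{\left(7,-4 \right)} 462 - 1155 = 36 \cdot 462 - 1155 = 16632 - 1155 = 15477$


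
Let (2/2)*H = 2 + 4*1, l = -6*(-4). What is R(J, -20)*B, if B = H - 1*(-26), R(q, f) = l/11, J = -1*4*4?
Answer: 768/11 ≈ 69.818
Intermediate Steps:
l = 24
H = 6 (H = 2 + 4*1 = 2 + 4 = 6)
J = -16 (J = -4*4 = -16)
R(q, f) = 24/11
B = 32 (B = 6 - 1*(-26) = 6 + 26 = 32)
R(J, -20)*B = (24/11)*32 = 768/11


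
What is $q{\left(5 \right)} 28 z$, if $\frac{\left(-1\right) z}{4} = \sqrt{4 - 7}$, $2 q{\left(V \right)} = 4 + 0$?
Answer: $- 224 i \sqrt{3} \approx - 387.98 i$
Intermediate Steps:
$q{\left(V \right)} = 2$ ($q{\left(V \right)} = \frac{4 + 0}{2} = \frac{1}{2} \cdot 4 = 2$)
$z = - 4 i \sqrt{3}$ ($z = - 4 \sqrt{4 - 7} = - 4 \sqrt{-3} = - 4 i \sqrt{3} \approx - 6.9282 i$)
$q{\left(5 \right)} 28 z = 2 \cdot 28 \left(- 4 i \sqrt{3}\right) = 56 \left(- 4 i \sqrt{3}\right) = - 224 i \sqrt{3}$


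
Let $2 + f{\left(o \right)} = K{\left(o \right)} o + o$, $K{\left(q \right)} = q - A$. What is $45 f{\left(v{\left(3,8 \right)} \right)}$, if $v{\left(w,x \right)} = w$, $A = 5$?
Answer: $-225$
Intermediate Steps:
$K{\left(q \right)} = -5 + q$ ($K{\left(q \right)} = q - 5 = -5 + q$)
$f{\left(o \right)} = -2 + o + o \left(-5 + o\right)$ ($f{\left(o \right)} = -2 + \left(\left(-5 + o\right) o + o\right) = -2 + \left(o \left(-5 + o\right) + o\right) = -2 + \left(o + o \left(-5 + o\right)\right) = -2 + o + o \left(-5 + o\right)$)
$45 f{\left(v{\left(3,8 \right)} \right)} = 45 \left(-2 + 3 + 3 \left(-5 + 3\right)\right) = 45 \left(-2 + 3 + 3 \left(-2\right)\right) = 45 \left(-2 + 3 - 6\right) = 45 \left(-5\right) = -225$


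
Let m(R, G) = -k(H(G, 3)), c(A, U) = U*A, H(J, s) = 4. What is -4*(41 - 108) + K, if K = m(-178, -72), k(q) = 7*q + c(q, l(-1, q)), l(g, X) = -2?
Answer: 248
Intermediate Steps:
c(A, U) = A*U
k(q) = 5*q (k(q) = 7*q + q*(-2) = 7*q - 2*q = 5*q)
m(R, G) = -20 (m(R, G) = -5*4 = -1*20 = -20)
K = -20
-4*(41 - 108) + K = -4*(41 - 108) - 20 = -4*(-67) - 20 = 268 - 20 = 248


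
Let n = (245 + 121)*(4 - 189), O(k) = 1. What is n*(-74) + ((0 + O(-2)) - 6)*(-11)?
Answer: 5010595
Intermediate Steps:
n = -67710 (n = 366*(-185) = -67710)
n*(-74) + ((0 + O(-2)) - 6)*(-11) = -67710*(-74) + ((0 + 1) - 6)*(-11) = 5010540 + (1 - 6)*(-11) = 5010540 - 5*(-11) = 5010540 + 55 = 5010595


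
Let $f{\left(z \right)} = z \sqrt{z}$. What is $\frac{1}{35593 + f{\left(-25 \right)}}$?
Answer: $\frac{35593}{1266877274} + \frac{125 i}{1266877274} \approx 2.8095 \cdot 10^{-5} + 9.8668 \cdot 10^{-8} i$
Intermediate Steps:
$f{\left(z \right)} = z^{\frac{3}{2}}$
$\frac{1}{35593 + f{\left(-25 \right)}} = \frac{1}{35593 + \left(-25\right)^{\frac{3}{2}}} = \frac{1}{35593 - 125 i} = \frac{35593 + 125 i}{1266877274}$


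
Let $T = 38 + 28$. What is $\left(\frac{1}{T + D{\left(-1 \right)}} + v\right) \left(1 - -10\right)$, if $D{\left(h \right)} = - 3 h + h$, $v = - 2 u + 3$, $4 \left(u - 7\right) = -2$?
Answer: $- \frac{7469}{68} \approx -109.84$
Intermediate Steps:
$u = \frac{13}{2}$ ($u = 7 + \frac{1}{4} \left(-2\right) = 7 - \frac{1}{2} = \frac{13}{2} \approx 6.5$)
$v = -10$ ($v = \left(-2\right) \frac{13}{2} + 3 = -13 + 3 = -10$)
$T = 66$
$D{\left(h \right)} = - 2 h$
$\left(\frac{1}{T + D{\left(-1 \right)}} + v\right) \left(1 - -10\right) = \left(\frac{1}{66 - -2} - 10\right) \left(1 - -10\right) = \left(\frac{1}{66 + 2} - 10\right) \left(1 + 10\right) = \left(\frac{1}{68} - 10\right) 11 = \left(- \frac{679}{68}\right) 11 = - \frac{7469}{68}$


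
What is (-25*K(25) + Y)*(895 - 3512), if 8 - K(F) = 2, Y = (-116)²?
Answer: -34821802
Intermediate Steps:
Y = 13456
K(F) = 6 (K(F) = 8 - 1*2 = 8 - 2 = 6)
(-25*K(25) + Y)*(895 - 3512) = (-25*6 + 13456)*(895 - 3512) = (-150 + 13456)*(-2617) = 13306*(-2617) = -34821802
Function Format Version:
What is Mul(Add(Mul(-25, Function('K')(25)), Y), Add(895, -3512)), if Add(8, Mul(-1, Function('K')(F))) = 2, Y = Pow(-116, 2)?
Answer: -34821802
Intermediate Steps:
Y = 13456
Function('K')(F) = 6 (Function('K')(F) = Add(8, Mul(-1, 2)) = Add(8, -2) = 6)
Mul(Add(Mul(-25, Function('K')(25)), Y), Add(895, -3512)) = Mul(Add(Mul(-25, 6), 13456), Add(895, -3512)) = Mul(Add(-150, 13456), -2617) = Mul(13306, -2617) = -34821802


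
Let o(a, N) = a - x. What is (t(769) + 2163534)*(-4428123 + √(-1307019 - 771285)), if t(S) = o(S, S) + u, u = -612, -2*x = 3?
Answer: -19162193048355/2 + 8654770*I*√129894 ≈ -9.5811e+12 + 3.1192e+9*I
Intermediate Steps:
x = -3/2 (x = -½*3 = -3/2 ≈ -1.5000)
o(a, N) = 3/2 + a (o(a, N) = a - 1*(-3/2) = a + 3/2 = 3/2 + a)
t(S) = -1221/2 + S (t(S) = (3/2 + S) - 612 = -1221/2 + S)
(t(769) + 2163534)*(-4428123 + √(-1307019 - 771285)) = ((-1221/2 + 769) + 2163534)*(-4428123 + √(-1307019 - 771285)) = (317/2 + 2163534)*(-4428123 + √(-2078304)) = 4327385*(-4428123 + 4*I*√129894)/2 = -19162193048355/2 + 8654770*I*√129894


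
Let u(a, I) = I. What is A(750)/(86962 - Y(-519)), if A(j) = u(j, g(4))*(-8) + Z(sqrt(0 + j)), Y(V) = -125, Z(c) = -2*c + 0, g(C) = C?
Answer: -32/87087 - 10*sqrt(30)/87087 ≈ -0.00099639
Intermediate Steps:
Z(c) = -2*c
A(j) = -32 - 2*sqrt(j) (A(j) = 4*(-8) - 2*sqrt(0 + j) = -32 - 2*sqrt(j))
A(750)/(86962 - Y(-519)) = (-32 - 10*sqrt(30))/(86962 - 1*(-125)) = (-32 - 10*sqrt(30))/(86962 + 125) = (-32 - 10*sqrt(30))/87087 = (-32 - 10*sqrt(30))*(1/87087) = -32/87087 - 10*sqrt(30)/87087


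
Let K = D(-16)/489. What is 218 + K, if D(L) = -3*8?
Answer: 35526/163 ≈ 217.95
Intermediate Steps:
D(L) = -24
K = -8/163 (K = -24/489 = -24*1/489 = -8/163 ≈ -0.049080)
218 + K = 218 - 8/163 = 35526/163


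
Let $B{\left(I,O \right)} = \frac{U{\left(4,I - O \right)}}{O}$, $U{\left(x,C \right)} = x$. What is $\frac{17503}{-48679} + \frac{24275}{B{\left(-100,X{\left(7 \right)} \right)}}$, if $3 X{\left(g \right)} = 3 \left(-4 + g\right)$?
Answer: $\frac{3544978163}{194716} \approx 18206.0$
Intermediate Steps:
$X{\left(g \right)} = -4 + g$ ($X{\left(g \right)} = \frac{3 \left(-4 + g\right)}{3} = \frac{-12 + 3 g}{3} = -4 + g$)
$B{\left(I,O \right)} = \frac{4}{O}$
$\frac{17503}{-48679} + \frac{24275}{B{\left(-100,X{\left(7 \right)} \right)}} = \frac{17503}{-48679} + \frac{24275}{4 \frac{1}{-4 + 7}} = 17503 \left(- \frac{1}{48679}\right) + \frac{24275}{4 \cdot \frac{1}{3}} = - \frac{17503}{48679} + \frac{24275}{4 \cdot \frac{1}{3}} = - \frac{17503}{48679} + \frac{24275}{\frac{4}{3}} = - \frac{17503}{48679} + 24275 \cdot \frac{3}{4} = - \frac{17503}{48679} + \frac{72825}{4} = \frac{3544978163}{194716}$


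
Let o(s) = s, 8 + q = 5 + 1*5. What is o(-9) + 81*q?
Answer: 153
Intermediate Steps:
q = 2 (q = -8 + (5 + 1*5) = -8 + (5 + 5) = -8 + 10 = 2)
o(-9) + 81*q = -9 + 81*2 = -9 + 162 = 153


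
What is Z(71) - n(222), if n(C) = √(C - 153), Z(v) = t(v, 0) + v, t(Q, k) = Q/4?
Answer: 355/4 - √69 ≈ 80.443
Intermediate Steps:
t(Q, k) = Q/4 (t(Q, k) = Q*(¼) = Q/4)
Z(v) = 5*v/4 (Z(v) = v/4 + v = 5*v/4)
n(C) = √(-153 + C)
Z(71) - n(222) = (5/4)*71 - √(-153 + 222) = 355/4 - √69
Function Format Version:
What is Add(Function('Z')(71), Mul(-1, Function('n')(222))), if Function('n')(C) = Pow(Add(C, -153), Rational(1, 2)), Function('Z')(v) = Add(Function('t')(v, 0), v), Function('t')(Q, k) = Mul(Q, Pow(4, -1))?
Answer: Add(Rational(355, 4), Mul(-1, Pow(69, Rational(1, 2)))) ≈ 80.443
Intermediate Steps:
Function('t')(Q, k) = Mul(Rational(1, 4), Q) (Function('t')(Q, k) = Mul(Q, Rational(1, 4)) = Mul(Rational(1, 4), Q))
Function('Z')(v) = Mul(Rational(5, 4), v) (Function('Z')(v) = Add(Mul(Rational(1, 4), v), v) = Mul(Rational(5, 4), v))
Function('n')(C) = Pow(Add(-153, C), Rational(1, 2))
Add(Function('Z')(71), Mul(-1, Function('n')(222))) = Add(Mul(Rational(5, 4), 71), Mul(-1, Pow(Add(-153, 222), Rational(1, 2)))) = Add(Rational(355, 4), Mul(-1, Pow(69, Rational(1, 2))))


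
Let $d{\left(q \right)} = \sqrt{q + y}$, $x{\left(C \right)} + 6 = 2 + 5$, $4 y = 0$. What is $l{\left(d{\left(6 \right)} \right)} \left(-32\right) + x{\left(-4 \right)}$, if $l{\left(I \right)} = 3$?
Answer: $-95$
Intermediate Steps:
$y = 0$ ($y = \frac{1}{4} \cdot 0 = 0$)
$x{\left(C \right)} = 1$ ($x{\left(C \right)} = -6 + \left(2 + 5\right) = -6 + 7 = 1$)
$d{\left(q \right)} = \sqrt{q}$ ($d{\left(q \right)} = \sqrt{q + 0} = \sqrt{q}$)
$l{\left(d{\left(6 \right)} \right)} \left(-32\right) + x{\left(-4 \right)} = 3 \left(-32\right) + 1 = -96 + 1 = -95$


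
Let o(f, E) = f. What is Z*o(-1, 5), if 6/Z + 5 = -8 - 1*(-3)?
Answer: ⅗ ≈ 0.60000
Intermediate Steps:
Z = -⅗ (Z = 6/(-5 + (-8 - 1*(-3))) = 6/(-5 + (-8 + 3)) = 6/(-5 - 5) = 6/(-10) = 6*(-⅒) = -⅗ ≈ -0.60000)
Z*o(-1, 5) = -⅗*(-1) = ⅗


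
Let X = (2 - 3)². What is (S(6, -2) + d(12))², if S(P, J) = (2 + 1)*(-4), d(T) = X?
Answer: 121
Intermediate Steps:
X = 1 (X = (-1)² = 1)
d(T) = 1
S(P, J) = -12 (S(P, J) = 3*(-4) = -12)
(S(6, -2) + d(12))² = (-12 + 1)² = (-11)² = 121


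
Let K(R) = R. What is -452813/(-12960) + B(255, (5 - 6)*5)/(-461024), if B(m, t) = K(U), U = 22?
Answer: 6523667981/186714720 ≈ 34.939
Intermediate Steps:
B(m, t) = 22
-452813/(-12960) + B(255, (5 - 6)*5)/(-461024) = -452813/(-12960) + 22/(-461024) = -452813*(-1/12960) + 22*(-1/461024) = 452813/12960 - 11/230512 = 6523667981/186714720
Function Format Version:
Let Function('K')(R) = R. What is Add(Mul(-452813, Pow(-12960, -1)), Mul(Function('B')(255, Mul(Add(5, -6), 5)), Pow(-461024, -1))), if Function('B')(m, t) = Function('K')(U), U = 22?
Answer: Rational(6523667981, 186714720) ≈ 34.939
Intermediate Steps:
Function('B')(m, t) = 22
Add(Mul(-452813, Pow(-12960, -1)), Mul(Function('B')(255, Mul(Add(5, -6), 5)), Pow(-461024, -1))) = Add(Mul(-452813, Pow(-12960, -1)), Mul(22, Pow(-461024, -1))) = Add(Mul(-452813, Rational(-1, 12960)), Mul(22, Rational(-1, 461024))) = Add(Rational(452813, 12960), Rational(-11, 230512)) = Rational(6523667981, 186714720)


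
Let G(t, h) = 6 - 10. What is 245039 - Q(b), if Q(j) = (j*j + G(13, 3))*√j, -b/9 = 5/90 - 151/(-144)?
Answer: 245039 - 24257*I*√159/1024 ≈ 2.4504e+5 - 298.7*I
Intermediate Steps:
G(t, h) = -4
b = -159/16 (b = -9*(5/90 - 151/(-144)) = -9*(5*(1/90) - 151*(-1/144)) = -9*(1/18 + 151/144) = -9*53/48 = -159/16 ≈ -9.9375)
Q(j) = √j*(-4 + j²) (Q(j) = (j*j - 4)*√j = (j² - 4)*√j = (-4 + j²)*√j = √j*(-4 + j²))
245039 - Q(b) = 245039 - √(-159/16)*(-4 + (-159/16)²) = 245039 - I*√159/4*(-4 + 25281/256) = 245039 - I*√159/4*24257/256 = 245039 - 24257*I*√159/1024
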